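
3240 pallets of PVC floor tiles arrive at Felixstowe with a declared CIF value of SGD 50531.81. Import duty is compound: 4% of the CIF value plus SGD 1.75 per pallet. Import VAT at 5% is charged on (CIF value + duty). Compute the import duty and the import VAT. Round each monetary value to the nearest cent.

Import duty: SGD 7691.27; import VAT: SGD 2911.15

Ad valorem component: 50531.81 × 4% = 2021.27
Specific component: 3240 × 1.75 = 5670.00
Import duty = 2021.27 + 5670.00 = 7691.27
VAT base = CIF + duty = 50531.81 + 7691.27 = 58223.08
Import VAT = 58223.08 × 5% = 2911.15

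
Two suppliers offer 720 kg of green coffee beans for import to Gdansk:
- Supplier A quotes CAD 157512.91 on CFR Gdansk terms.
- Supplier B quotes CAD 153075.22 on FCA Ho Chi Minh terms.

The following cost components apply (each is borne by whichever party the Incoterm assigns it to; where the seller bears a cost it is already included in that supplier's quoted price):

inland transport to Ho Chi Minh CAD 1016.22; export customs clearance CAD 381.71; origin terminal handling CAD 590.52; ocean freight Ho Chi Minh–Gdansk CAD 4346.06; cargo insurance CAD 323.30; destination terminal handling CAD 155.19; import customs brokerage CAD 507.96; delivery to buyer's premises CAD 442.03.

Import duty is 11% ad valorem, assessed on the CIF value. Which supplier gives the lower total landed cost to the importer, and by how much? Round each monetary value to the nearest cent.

Supplier A (CFR):
CIF value = CFR price + insurance = 157512.91 + 323.30 = 157836.21
Import duty = 157836.21 × 11% = 17361.98
Buyer bears (A): 323.30 + 155.19 + 507.96 + 442.03 = 1428.48
Landed cost (A) = invoice 157512.91 + 1428.48 + duty 17361.98 = 176303.37
Supplier B (FCA):
CIF value = FCA price + origin terminal + freight + insurance = 153075.22 + 590.52 + 4346.06 + 323.30 = 158335.10
Import duty = 158335.10 × 11% = 17416.86
Buyer bears (B): 590.52 + 4346.06 + 323.30 + 155.19 + 507.96 + 442.03 = 6365.06
Landed cost (B) = invoice 153075.22 + 6365.06 + duty 17416.86 = 176857.14
Difference = |176303.37 − 176857.14| = 553.77

Supplier A is cheaper by CAD 553.77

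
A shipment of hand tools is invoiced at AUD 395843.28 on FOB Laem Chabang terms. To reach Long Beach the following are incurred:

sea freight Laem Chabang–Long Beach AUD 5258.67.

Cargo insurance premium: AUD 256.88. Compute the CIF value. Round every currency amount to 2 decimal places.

CIF = FOB price + freight + insurance
CIF = 395843.28 + 5258.67 + 256.88 = 401358.83

CIF value: AUD 401358.83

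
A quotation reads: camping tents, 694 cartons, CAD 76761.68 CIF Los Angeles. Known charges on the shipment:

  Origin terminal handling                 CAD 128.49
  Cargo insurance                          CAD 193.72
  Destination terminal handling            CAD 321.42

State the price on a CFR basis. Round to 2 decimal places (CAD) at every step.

Not relevant to the conversion: origin terminal — on the seller under both CIF and CFR; already in the CIF price and stays in the CFR price. destination terminal — on the buyer under both terms; not part of either seller's price.
From CIF to CFR, the seller no longer bears: insurance.
CFR price = 76761.68 − 193.72 = 76567.96

CFR price: CAD 76567.96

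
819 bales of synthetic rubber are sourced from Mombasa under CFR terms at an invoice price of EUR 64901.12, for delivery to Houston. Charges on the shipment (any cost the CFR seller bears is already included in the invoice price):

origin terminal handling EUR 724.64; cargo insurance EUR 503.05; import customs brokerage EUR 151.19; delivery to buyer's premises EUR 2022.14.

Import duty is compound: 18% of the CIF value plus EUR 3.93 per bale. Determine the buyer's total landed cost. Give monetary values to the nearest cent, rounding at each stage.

Total landed cost: EUR 82568.92

CFR: the seller pays costs through ocean freight to the destination port, but not insurance.
Already in the invoice (seller's account under CFR): origin terminal — exclude.
CIF value = CFR price + insurance = 64901.12 + 503.05 = 65404.17
Ad valorem component: 65404.17 × 18% = 11772.75
Specific component: 819 × 3.93 = 3218.67
Import duty = 11772.75 + 3218.67 = 14991.42
Buyer bears: insurance 503.05 + brokerage 151.19 + delivery 2022.14 + duty 14991.42 = 17667.80
Landed cost = invoice 64901.12 + 17667.80 = 82568.92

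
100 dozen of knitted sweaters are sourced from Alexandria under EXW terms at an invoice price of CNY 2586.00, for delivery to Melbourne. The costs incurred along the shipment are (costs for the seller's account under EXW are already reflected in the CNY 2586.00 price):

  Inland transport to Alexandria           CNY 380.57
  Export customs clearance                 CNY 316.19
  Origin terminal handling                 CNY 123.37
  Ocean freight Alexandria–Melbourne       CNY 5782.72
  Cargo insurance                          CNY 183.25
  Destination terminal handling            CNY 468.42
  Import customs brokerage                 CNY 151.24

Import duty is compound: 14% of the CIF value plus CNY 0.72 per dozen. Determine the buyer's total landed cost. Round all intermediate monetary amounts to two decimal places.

EXW: the seller makes goods available at their premises; the buyer bears all onward costs.
CIF value = EXW price + inland to port + export clearance + origin terminal + freight + insurance = 2586.00 + 380.57 + 316.19 + 123.37 + 5782.72 + 183.25 = 9372.10
Ad valorem component: 9372.10 × 14% = 1312.09
Specific component: 100 × 0.72 = 72.00
Import duty = 1312.09 + 72.00 = 1384.09
Buyer bears: inland to port 380.57 + export clearance 316.19 + origin terminal 123.37 + freight 5782.72 + insurance 183.25 + destination terminal 468.42 + brokerage 151.24 + duty 1384.09 = 8789.85
Landed cost = invoice 2586.00 + 8789.85 = 11375.85

Total landed cost: CNY 11375.85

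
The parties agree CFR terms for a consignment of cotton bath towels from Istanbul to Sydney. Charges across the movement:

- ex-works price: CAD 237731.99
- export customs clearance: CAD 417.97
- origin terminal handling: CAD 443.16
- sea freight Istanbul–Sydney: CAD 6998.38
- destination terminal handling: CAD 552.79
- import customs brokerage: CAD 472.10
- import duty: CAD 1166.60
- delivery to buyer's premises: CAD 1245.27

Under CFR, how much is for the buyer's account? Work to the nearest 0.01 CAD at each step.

Buyer's account: CAD 3436.76

CFR: the seller pays costs through ocean freight to the destination port, but not insurance.
Seller's account: goods 237731.99 + export clearance 417.97 + origin terminal 443.16 + freight 6998.38 = 245591.50
Buyer's account: destination terminal 552.79 + brokerage 472.10 + duty 1166.60 + delivery 1245.27 = 3436.76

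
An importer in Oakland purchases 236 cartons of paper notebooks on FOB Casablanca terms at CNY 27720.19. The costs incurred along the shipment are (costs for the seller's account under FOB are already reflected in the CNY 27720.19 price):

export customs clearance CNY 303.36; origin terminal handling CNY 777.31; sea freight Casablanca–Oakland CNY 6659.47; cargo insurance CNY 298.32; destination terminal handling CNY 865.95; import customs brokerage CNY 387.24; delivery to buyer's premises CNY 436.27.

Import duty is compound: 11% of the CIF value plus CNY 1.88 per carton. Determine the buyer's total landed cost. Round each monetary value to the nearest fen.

FOB: the seller bears costs until goods are on board at the origin port; the buyer bears freight, insurance and all costs thereafter.
Already in the invoice (seller's account under FOB): export clearance, origin terminal — exclude.
CIF value = FOB price + freight + insurance = 27720.19 + 6659.47 + 298.32 = 34677.98
Ad valorem component: 34677.98 × 11% = 3814.58
Specific component: 236 × 1.88 = 443.68
Import duty = 3814.58 + 443.68 = 4258.26
Buyer bears: freight 6659.47 + insurance 298.32 + destination terminal 865.95 + brokerage 387.24 + delivery 436.27 + duty 4258.26 = 12905.51
Landed cost = invoice 27720.19 + 12905.51 = 40625.70

Total landed cost: CNY 40625.70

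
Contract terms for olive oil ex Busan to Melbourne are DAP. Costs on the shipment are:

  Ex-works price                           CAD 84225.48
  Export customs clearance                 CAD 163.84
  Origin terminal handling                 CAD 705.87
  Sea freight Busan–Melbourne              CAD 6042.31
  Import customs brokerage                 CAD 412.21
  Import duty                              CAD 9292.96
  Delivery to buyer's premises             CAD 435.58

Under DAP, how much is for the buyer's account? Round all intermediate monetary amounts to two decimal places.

Buyer's account: CAD 9705.17

DAP: the seller bears all costs to the named destination except import duty and clearance.
Seller's account: goods 84225.48 + export clearance 163.84 + origin terminal 705.87 + freight 6042.31 + delivery 435.58 = 91573.08
Buyer's account: brokerage 412.21 + duty 9292.96 = 9705.17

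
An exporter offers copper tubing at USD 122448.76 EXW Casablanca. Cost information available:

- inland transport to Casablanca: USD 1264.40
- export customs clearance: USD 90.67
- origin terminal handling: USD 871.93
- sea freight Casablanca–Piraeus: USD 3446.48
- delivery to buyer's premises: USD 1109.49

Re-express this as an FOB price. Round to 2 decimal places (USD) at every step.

Not relevant to the conversion: freight, delivery — on the buyer under both terms; not part of either seller's price.
From EXW to FOB, the seller additionally bears: inland to port, export clearance, origin terminal.
FOB price = 122448.76 + 1264.40 + 90.67 + 871.93 = 124675.76

FOB price: USD 124675.76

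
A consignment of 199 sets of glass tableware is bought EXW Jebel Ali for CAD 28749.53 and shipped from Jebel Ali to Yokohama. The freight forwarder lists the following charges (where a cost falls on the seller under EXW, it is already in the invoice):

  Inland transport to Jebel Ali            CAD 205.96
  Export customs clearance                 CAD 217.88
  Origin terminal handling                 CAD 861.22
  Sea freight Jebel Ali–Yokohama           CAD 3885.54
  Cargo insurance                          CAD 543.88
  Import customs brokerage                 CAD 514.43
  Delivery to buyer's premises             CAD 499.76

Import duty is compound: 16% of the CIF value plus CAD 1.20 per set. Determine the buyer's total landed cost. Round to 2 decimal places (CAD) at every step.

EXW: the seller makes goods available at their premises; the buyer bears all onward costs.
CIF value = EXW price + inland to port + export clearance + origin terminal + freight + insurance = 28749.53 + 205.96 + 217.88 + 861.22 + 3885.54 + 543.88 = 34464.01
Ad valorem component: 34464.01 × 16% = 5514.24
Specific component: 199 × 1.20 = 238.80
Import duty = 5514.24 + 238.80 = 5753.04
Buyer bears: inland to port 205.96 + export clearance 217.88 + origin terminal 861.22 + freight 3885.54 + insurance 543.88 + brokerage 514.43 + delivery 499.76 + duty 5753.04 = 12481.71
Landed cost = invoice 28749.53 + 12481.71 = 41231.24

Total landed cost: CAD 41231.24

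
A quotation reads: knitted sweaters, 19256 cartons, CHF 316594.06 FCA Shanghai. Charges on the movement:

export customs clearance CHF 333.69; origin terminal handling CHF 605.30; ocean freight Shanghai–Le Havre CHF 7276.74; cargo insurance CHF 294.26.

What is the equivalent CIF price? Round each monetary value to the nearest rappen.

CIF price: CHF 324770.36

Not relevant to the conversion: export clearance — on the seller under both FCA and CIF; already in the FCA price and stays in the CIF price.
From FCA to CIF, the seller additionally bears: origin terminal, freight, insurance.
CIF price = 316594.06 + 605.30 + 7276.74 + 294.26 = 324770.36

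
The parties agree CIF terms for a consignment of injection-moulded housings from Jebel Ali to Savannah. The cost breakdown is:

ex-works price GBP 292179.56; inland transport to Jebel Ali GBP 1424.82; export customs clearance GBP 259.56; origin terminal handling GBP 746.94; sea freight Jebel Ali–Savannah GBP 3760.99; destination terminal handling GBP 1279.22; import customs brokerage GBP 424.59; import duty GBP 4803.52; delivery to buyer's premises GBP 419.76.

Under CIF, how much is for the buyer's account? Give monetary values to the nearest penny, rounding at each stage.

Buyer's account: GBP 6927.09

CIF: the seller pays costs through ocean freight and marine insurance to the destination port.
Seller's account: goods 292179.56 + inland to port 1424.82 + export clearance 259.56 + origin terminal 746.94 + freight 3760.99 = 298371.87
Buyer's account: destination terminal 1279.22 + brokerage 424.59 + duty 4803.52 + delivery 419.76 = 6927.09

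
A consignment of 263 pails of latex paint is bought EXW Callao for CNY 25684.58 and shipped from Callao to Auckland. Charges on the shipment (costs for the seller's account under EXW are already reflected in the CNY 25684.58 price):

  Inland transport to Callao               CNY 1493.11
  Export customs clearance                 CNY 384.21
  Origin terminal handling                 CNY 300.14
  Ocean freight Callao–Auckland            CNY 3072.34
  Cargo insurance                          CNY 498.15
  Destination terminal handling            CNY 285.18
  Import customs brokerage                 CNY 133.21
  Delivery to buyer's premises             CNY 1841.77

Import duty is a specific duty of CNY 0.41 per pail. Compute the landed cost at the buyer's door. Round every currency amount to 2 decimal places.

Total landed cost: CNY 33800.52

EXW: the seller makes goods available at their premises; the buyer bears all onward costs.
CIF value = EXW price + inland to port + export clearance + origin terminal + freight + insurance = 25684.58 + 1493.11 + 384.21 + 300.14 + 3072.34 + 498.15 = 31432.53
Import duty = 263 × 0.41 = 107.83
Buyer bears: inland to port 1493.11 + export clearance 384.21 + origin terminal 300.14 + freight 3072.34 + insurance 498.15 + destination terminal 285.18 + brokerage 133.21 + delivery 1841.77 + duty 107.83 = 8115.94
Landed cost = invoice 25684.58 + 8115.94 = 33800.52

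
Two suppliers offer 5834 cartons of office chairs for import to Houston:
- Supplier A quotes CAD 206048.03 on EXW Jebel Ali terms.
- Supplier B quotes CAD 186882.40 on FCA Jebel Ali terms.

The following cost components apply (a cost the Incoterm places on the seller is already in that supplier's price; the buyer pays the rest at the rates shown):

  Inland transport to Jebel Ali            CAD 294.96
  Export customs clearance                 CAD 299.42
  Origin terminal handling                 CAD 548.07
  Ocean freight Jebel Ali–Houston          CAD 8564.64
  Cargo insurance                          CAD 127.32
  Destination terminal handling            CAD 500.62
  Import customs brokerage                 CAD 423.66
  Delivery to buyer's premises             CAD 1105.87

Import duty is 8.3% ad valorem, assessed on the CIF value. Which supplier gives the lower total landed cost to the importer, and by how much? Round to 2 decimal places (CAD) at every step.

Supplier A (EXW):
CIF value = EXW price + inland to port + export clearance + origin terminal + freight + insurance = 206048.03 + 294.96 + 299.42 + 548.07 + 8564.64 + 127.32 = 215882.44
Import duty = 215882.44 × 8.3% = 17918.24
Buyer bears (A): 294.96 + 299.42 + 548.07 + 8564.64 + 127.32 + 500.62 + 423.66 + 1105.87 = 11864.56
Landed cost (A) = invoice 206048.03 + 11864.56 + duty 17918.24 = 235830.83
Supplier B (FCA):
CIF value = FCA price + origin terminal + freight + insurance = 186882.40 + 548.07 + 8564.64 + 127.32 = 196122.43
Import duty = 196122.43 × 8.3% = 16278.16
Buyer bears (B): 548.07 + 8564.64 + 127.32 + 500.62 + 423.66 + 1105.87 = 11270.18
Landed cost (B) = invoice 186882.40 + 11270.18 + duty 16278.16 = 214430.74
Difference = |235830.83 − 214430.74| = 21400.09

Supplier B is cheaper by CAD 21400.09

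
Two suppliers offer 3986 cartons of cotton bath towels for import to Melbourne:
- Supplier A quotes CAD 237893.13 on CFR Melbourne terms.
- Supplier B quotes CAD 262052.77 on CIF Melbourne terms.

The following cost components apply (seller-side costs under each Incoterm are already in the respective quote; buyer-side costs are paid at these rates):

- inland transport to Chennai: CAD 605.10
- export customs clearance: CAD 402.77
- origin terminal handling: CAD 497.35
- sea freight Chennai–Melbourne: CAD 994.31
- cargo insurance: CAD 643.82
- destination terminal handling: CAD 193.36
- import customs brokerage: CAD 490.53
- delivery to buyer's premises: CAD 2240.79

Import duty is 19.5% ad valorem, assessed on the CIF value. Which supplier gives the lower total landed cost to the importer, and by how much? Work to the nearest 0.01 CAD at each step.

Supplier A (CFR):
CIF value = CFR price + insurance = 237893.13 + 643.82 = 238536.95
Import duty = 238536.95 × 19.5% = 46514.71
Buyer bears (A): 643.82 + 193.36 + 490.53 + 2240.79 = 3568.50
Landed cost (A) = invoice 237893.13 + 3568.50 + duty 46514.71 = 287976.34
Supplier B (CIF):
The CIF price already equals the CIF value: 262052.77
Import duty = 262052.77 × 19.5% = 51100.29
Buyer bears (B): 193.36 + 490.53 + 2240.79 = 2924.68
Landed cost (B) = invoice 262052.77 + 2924.68 + duty 51100.29 = 316077.74
Difference = |287976.34 − 316077.74| = 28101.40

Supplier A is cheaper by CAD 28101.40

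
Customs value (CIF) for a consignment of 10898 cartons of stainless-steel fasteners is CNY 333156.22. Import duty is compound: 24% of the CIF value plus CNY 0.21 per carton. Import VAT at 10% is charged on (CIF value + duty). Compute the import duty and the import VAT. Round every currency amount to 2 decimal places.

Ad valorem component: 333156.22 × 24% = 79957.49
Specific component: 10898 × 0.21 = 2288.58
Import duty = 79957.49 + 2288.58 = 82246.07
VAT base = CIF + duty = 333156.22 + 82246.07 = 415402.29
Import VAT = 415402.29 × 10% = 41540.23

Import duty: CNY 82246.07; import VAT: CNY 41540.23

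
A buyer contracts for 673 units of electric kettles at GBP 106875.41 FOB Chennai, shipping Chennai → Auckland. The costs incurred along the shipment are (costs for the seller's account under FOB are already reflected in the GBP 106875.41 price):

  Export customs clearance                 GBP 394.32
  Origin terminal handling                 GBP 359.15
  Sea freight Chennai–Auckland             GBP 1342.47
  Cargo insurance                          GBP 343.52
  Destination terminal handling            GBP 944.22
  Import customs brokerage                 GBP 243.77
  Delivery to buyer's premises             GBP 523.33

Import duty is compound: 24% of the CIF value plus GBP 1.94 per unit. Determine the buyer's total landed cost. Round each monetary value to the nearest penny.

Total landed cost: GBP 137633.08

FOB: the seller bears costs until goods are on board at the origin port; the buyer bears freight, insurance and all costs thereafter.
Already in the invoice (seller's account under FOB): export clearance, origin terminal — exclude.
CIF value = FOB price + freight + insurance = 106875.41 + 1342.47 + 343.52 = 108561.40
Ad valorem component: 108561.40 × 24% = 26054.74
Specific component: 673 × 1.94 = 1305.62
Import duty = 26054.74 + 1305.62 = 27360.36
Buyer bears: freight 1342.47 + insurance 343.52 + destination terminal 944.22 + brokerage 243.77 + delivery 523.33 + duty 27360.36 = 30757.67
Landed cost = invoice 106875.41 + 30757.67 = 137633.08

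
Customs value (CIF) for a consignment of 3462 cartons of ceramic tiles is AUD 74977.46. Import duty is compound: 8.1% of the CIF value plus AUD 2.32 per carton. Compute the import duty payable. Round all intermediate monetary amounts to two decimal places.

Ad valorem component: 74977.46 × 8.1% = 6073.17
Specific component: 3462 × 2.32 = 8031.84
Import duty = 6073.17 + 8031.84 = 14105.01

Import duty: AUD 14105.01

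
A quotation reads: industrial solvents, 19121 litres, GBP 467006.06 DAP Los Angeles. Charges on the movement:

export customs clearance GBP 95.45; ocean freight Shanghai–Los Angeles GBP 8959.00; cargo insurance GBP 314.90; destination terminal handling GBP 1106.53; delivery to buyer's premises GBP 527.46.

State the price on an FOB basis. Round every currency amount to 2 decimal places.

FOB price: GBP 456098.17

Not relevant to the conversion: export clearance — on the seller under both DAP and FOB; already in the DAP price and stays in the FOB price.
From DAP to FOB, the seller no longer bears: freight, insurance, destination terminal, delivery.
FOB price = 467006.06 − 8959.00 − 314.90 − 1106.53 − 527.46 = 456098.17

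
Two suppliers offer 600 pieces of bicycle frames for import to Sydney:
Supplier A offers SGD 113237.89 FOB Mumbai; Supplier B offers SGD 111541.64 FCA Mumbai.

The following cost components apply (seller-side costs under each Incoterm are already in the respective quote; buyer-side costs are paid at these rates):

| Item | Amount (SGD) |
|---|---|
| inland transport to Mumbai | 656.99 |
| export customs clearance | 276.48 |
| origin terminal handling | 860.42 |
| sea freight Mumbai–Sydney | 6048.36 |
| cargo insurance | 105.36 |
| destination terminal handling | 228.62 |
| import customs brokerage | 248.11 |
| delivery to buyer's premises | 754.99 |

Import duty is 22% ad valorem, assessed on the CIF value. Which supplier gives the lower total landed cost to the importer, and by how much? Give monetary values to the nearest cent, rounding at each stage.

Supplier A (FOB):
CIF value = FOB price + freight + insurance = 113237.89 + 6048.36 + 105.36 = 119391.61
Import duty = 119391.61 × 22% = 26266.15
Buyer bears (A): 6048.36 + 105.36 + 228.62 + 248.11 + 754.99 = 7385.44
Landed cost (A) = invoice 113237.89 + 7385.44 + duty 26266.15 = 146889.48
Supplier B (FCA):
CIF value = FCA price + origin terminal + freight + insurance = 111541.64 + 860.42 + 6048.36 + 105.36 = 118555.78
Import duty = 118555.78 × 22% = 26082.27
Buyer bears (B): 860.42 + 6048.36 + 105.36 + 228.62 + 248.11 + 754.99 = 8245.86
Landed cost (B) = invoice 111541.64 + 8245.86 + duty 26082.27 = 145869.77
Difference = |146889.48 − 145869.77| = 1019.71

Supplier B is cheaper by SGD 1019.71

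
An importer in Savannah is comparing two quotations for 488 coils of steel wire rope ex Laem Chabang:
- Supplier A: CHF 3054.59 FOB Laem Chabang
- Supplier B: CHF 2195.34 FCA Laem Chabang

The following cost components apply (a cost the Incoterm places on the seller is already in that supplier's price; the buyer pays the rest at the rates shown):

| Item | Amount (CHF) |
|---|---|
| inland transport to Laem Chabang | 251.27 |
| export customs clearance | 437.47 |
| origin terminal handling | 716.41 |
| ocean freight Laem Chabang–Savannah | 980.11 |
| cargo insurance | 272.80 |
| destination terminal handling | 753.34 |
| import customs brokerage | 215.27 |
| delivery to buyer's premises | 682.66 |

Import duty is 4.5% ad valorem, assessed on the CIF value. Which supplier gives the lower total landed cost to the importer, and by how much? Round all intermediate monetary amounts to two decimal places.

Supplier A (FOB):
CIF value = FOB price + freight + insurance = 3054.59 + 980.11 + 272.80 = 4307.50
Import duty = 4307.50 × 4.5% = 193.84
Buyer bears (A): 980.11 + 272.80 + 753.34 + 215.27 + 682.66 = 2904.18
Landed cost (A) = invoice 3054.59 + 2904.18 + duty 193.84 = 6152.61
Supplier B (FCA):
CIF value = FCA price + origin terminal + freight + insurance = 2195.34 + 716.41 + 980.11 + 272.80 = 4164.66
Import duty = 4164.66 × 4.5% = 187.41
Buyer bears (B): 716.41 + 980.11 + 272.80 + 753.34 + 215.27 + 682.66 = 3620.59
Landed cost (B) = invoice 2195.34 + 3620.59 + duty 187.41 = 6003.34
Difference = |6152.61 − 6003.34| = 149.27

Supplier B is cheaper by CHF 149.27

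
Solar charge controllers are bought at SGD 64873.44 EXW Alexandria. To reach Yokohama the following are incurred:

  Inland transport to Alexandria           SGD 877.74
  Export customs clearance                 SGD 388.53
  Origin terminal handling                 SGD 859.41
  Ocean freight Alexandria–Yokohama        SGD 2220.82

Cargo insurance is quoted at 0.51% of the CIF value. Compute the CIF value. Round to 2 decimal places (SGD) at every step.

Let C be the CIF value. C = EXW price + pre-shipment costs + freight + 0.51% × C
C − 0.51% × C = 64873.44 + 877.74 + 388.53 + 859.41 + 2220.82
0.9949 × C = 69219.94
C = 69219.94 / 0.9949 = 69574.77
Insurance premium = 0.51% × 69574.77 = 354.83

CIF value: SGD 69574.77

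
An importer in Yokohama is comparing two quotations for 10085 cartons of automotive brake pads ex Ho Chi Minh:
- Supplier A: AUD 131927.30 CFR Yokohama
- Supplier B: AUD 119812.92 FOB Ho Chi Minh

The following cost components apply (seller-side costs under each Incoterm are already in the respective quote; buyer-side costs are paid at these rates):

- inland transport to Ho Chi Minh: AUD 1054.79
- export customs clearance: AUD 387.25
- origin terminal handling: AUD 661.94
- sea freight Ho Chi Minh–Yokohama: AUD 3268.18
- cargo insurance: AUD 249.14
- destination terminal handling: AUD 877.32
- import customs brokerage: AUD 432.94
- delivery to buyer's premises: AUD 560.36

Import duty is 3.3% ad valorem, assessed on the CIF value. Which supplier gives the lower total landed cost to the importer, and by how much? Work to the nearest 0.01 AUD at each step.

Supplier B is cheaper by AUD 9138.12

Supplier A (CFR):
CIF value = CFR price + insurance = 131927.30 + 249.14 = 132176.44
Import duty = 132176.44 × 3.3% = 4361.82
Buyer bears (A): 249.14 + 877.32 + 432.94 + 560.36 = 2119.76
Landed cost (A) = invoice 131927.30 + 2119.76 + duty 4361.82 = 138408.88
Supplier B (FOB):
CIF value = FOB price + freight + insurance = 119812.92 + 3268.18 + 249.14 = 123330.24
Import duty = 123330.24 × 3.3% = 4069.90
Buyer bears (B): 3268.18 + 249.14 + 877.32 + 432.94 + 560.36 = 5387.94
Landed cost (B) = invoice 119812.92 + 5387.94 + duty 4069.90 = 129270.76
Difference = |138408.88 − 129270.76| = 9138.12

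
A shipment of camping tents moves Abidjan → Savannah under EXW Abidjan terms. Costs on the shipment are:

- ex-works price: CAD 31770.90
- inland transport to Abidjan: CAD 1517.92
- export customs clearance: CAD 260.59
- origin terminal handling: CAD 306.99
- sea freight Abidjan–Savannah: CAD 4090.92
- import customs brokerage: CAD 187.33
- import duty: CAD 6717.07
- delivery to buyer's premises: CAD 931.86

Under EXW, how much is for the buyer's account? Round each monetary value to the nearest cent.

Buyer's account: CAD 14012.68

EXW: the seller makes goods available at their premises; the buyer bears all onward costs.
Seller's account: goods 31770.90 = 31770.90
Buyer's account: inland to port 1517.92 + export clearance 260.59 + origin terminal 306.99 + freight 4090.92 + brokerage 187.33 + duty 6717.07 + delivery 931.86 = 14012.68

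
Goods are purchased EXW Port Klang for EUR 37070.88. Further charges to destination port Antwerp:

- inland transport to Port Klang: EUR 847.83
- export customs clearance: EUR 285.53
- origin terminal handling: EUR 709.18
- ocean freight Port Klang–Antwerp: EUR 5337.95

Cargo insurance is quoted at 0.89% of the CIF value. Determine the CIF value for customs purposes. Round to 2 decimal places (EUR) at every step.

CIF value: EUR 44648.74

Let C be the CIF value. C = EXW price + pre-shipment costs + freight + 0.89% × C
C − 0.89% × C = 37070.88 + 847.83 + 285.53 + 709.18 + 5337.95
0.9911 × C = 44251.37
C = 44251.37 / 0.9911 = 44648.74
Insurance premium = 0.89% × 44648.74 = 397.37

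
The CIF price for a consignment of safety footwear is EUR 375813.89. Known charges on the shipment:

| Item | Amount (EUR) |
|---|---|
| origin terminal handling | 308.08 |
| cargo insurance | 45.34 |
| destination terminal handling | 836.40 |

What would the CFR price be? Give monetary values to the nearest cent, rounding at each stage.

Not relevant to the conversion: origin terminal — on the seller under both CIF and CFR; already in the CIF price and stays in the CFR price. destination terminal — on the buyer under both terms; not part of either seller's price.
From CIF to CFR, the seller no longer bears: insurance.
CFR price = 375813.89 − 45.34 = 375768.55

CFR price: EUR 375768.55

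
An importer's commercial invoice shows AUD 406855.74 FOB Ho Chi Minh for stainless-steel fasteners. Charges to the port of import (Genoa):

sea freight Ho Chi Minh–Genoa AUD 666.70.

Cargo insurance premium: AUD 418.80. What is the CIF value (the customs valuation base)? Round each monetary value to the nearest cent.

CIF value: AUD 407941.24

CIF = FOB price + freight + insurance
CIF = 406855.74 + 666.70 + 418.80 = 407941.24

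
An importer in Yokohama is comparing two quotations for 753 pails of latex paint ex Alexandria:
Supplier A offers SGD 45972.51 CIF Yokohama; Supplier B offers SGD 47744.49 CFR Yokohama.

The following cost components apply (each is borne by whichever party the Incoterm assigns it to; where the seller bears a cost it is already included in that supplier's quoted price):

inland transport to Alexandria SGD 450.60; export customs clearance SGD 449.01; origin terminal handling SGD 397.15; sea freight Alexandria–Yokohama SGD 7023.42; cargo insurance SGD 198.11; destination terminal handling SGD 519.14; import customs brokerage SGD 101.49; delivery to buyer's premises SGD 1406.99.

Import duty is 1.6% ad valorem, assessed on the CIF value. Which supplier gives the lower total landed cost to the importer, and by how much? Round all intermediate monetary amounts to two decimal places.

Supplier A is cheaper by SGD 2001.61

Supplier A (CIF):
The CIF price already equals the CIF value: 45972.51
Import duty = 45972.51 × 1.6% = 735.56
Buyer bears (A): 519.14 + 101.49 + 1406.99 = 2027.62
Landed cost (A) = invoice 45972.51 + 2027.62 + duty 735.56 = 48735.69
Supplier B (CFR):
CIF value = CFR price + insurance = 47744.49 + 198.11 = 47942.60
Import duty = 47942.60 × 1.6% = 767.08
Buyer bears (B): 198.11 + 519.14 + 101.49 + 1406.99 = 2225.73
Landed cost (B) = invoice 47744.49 + 2225.73 + duty 767.08 = 50737.30
Difference = |48735.69 − 50737.30| = 2001.61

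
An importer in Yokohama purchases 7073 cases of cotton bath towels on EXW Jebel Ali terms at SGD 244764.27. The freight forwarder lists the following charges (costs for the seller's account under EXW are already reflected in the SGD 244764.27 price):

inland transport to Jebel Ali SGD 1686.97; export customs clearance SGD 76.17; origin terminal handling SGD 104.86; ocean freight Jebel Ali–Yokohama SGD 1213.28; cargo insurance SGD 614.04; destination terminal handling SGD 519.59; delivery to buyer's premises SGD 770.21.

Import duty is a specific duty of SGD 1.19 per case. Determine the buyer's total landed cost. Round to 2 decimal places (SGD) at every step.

EXW: the seller makes goods available at their premises; the buyer bears all onward costs.
CIF value = EXW price + inland to port + export clearance + origin terminal + freight + insurance = 244764.27 + 1686.97 + 76.17 + 104.86 + 1213.28 + 614.04 = 248459.59
Import duty = 7073 × 1.19 = 8416.87
Buyer bears: inland to port 1686.97 + export clearance 76.17 + origin terminal 104.86 + freight 1213.28 + insurance 614.04 + destination terminal 519.59 + delivery 770.21 + duty 8416.87 = 13401.99
Landed cost = invoice 244764.27 + 13401.99 = 258166.26

Total landed cost: SGD 258166.26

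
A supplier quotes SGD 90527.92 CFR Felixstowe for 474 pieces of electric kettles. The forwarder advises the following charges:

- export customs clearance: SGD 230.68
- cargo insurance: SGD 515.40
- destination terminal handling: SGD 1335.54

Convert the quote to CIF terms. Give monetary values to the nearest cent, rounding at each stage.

CIF price: SGD 91043.32

Not relevant to the conversion: export clearance — on the seller under both CFR and CIF; already in the CFR price and stays in the CIF price. destination terminal — on the buyer under both terms; not part of either seller's price.
From CFR to CIF, the seller additionally bears: insurance.
CIF price = 90527.92 + 515.40 = 91043.32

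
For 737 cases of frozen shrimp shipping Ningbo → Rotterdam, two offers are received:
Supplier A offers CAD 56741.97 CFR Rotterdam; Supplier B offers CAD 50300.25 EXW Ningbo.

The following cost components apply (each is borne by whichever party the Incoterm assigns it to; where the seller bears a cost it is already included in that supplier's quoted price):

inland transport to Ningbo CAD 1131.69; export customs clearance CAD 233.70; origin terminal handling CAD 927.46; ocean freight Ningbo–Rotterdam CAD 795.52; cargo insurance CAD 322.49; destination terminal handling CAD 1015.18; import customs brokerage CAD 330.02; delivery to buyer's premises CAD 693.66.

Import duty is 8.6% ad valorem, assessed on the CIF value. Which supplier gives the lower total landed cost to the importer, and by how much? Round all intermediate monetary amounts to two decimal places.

Supplier A (CFR):
CIF value = CFR price + insurance = 56741.97 + 322.49 = 57064.46
Import duty = 57064.46 × 8.6% = 4907.54
Buyer bears (A): 322.49 + 1015.18 + 330.02 + 693.66 = 2361.35
Landed cost (A) = invoice 56741.97 + 2361.35 + duty 4907.54 = 64010.86
Supplier B (EXW):
CIF value = EXW price + inland to port + export clearance + origin terminal + freight + insurance = 50300.25 + 1131.69 + 233.70 + 927.46 + 795.52 + 322.49 = 53711.11
Import duty = 53711.11 × 8.6% = 4619.16
Buyer bears (B): 1131.69 + 233.70 + 927.46 + 795.52 + 322.49 + 1015.18 + 330.02 + 693.66 = 5449.72
Landed cost (B) = invoice 50300.25 + 5449.72 + duty 4619.16 = 60369.13
Difference = |64010.86 − 60369.13| = 3641.73

Supplier B is cheaper by CAD 3641.73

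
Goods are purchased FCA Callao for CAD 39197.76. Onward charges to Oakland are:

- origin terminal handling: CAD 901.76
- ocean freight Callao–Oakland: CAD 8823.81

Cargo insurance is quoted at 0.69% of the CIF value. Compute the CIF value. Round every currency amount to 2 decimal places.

CIF value: CAD 49263.25

Let C be the CIF value. C = FCA price + pre-shipment costs + freight + 0.69% × C
C − 0.69% × C = 39197.76 + 901.76 + 8823.81
0.9931 × C = 48923.33
C = 48923.33 / 0.9931 = 49263.25
Insurance premium = 0.69% × 49263.25 = 339.92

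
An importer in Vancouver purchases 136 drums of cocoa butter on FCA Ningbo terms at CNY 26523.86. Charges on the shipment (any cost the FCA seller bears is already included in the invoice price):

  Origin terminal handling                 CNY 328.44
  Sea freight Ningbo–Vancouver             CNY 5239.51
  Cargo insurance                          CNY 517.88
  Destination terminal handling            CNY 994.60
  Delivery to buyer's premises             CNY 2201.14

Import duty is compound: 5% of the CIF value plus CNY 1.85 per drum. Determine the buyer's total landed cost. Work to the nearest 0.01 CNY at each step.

FCA: the seller delivers export-cleared goods to the carrier; the buyer bears costs from that point.
CIF value = FCA price + origin terminal + freight + insurance = 26523.86 + 328.44 + 5239.51 + 517.88 = 32609.69
Ad valorem component: 32609.69 × 5% = 1630.48
Specific component: 136 × 1.85 = 251.60
Import duty = 1630.48 + 251.60 = 1882.08
Buyer bears: origin terminal 328.44 + freight 5239.51 + insurance 517.88 + destination terminal 994.60 + delivery 2201.14 + duty 1882.08 = 11163.65
Landed cost = invoice 26523.86 + 11163.65 = 37687.51

Total landed cost: CNY 37687.51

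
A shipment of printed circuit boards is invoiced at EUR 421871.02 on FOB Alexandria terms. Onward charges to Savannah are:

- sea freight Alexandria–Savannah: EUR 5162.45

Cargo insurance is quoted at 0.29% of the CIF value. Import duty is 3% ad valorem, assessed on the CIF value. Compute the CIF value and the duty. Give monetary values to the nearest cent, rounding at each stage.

Let C be the CIF value. C = FOB price + freight + 0.29% × C
C − 0.29% × C = 421871.02 + 5162.45
0.9971 × C = 427033.47
C = 427033.47 / 0.9971 = 428275.47
Insurance premium = 0.29% × 428275.47 = 1242.00
Import duty = 428275.47 × 3% = 12848.26

CIF value: EUR 428275.47; import duty: EUR 12848.26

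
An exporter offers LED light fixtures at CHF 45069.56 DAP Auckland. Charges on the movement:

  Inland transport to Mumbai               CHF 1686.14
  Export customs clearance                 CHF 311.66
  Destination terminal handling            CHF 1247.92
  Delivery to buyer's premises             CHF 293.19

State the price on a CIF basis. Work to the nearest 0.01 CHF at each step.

CIF price: CHF 43528.45

Not relevant to the conversion: export clearance, inland to port — on the seller under both DAP and CIF; already in the DAP price and stays in the CIF price.
From DAP to CIF, the seller no longer bears: destination terminal, delivery.
CIF price = 45069.56 − 1247.92 − 293.19 = 43528.45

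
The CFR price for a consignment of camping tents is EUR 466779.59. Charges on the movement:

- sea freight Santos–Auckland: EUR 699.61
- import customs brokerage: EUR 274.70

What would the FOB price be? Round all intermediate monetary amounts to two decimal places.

FOB price: EUR 466079.98

Not relevant to the conversion: brokerage — on the buyer under both terms; not part of either seller's price.
From CFR to FOB, the seller no longer bears: freight.
FOB price = 466779.59 − 699.61 = 466079.98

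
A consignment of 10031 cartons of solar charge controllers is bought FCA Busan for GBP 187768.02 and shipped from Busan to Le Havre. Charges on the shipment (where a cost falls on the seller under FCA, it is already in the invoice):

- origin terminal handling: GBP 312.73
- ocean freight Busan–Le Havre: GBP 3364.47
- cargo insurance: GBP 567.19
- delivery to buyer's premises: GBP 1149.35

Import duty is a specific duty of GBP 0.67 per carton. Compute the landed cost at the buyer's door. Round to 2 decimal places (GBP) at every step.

Total landed cost: GBP 199882.53

FCA: the seller delivers export-cleared goods to the carrier; the buyer bears costs from that point.
CIF value = FCA price + origin terminal + freight + insurance = 187768.02 + 312.73 + 3364.47 + 567.19 = 192012.41
Import duty = 10031 × 0.67 = 6720.77
Buyer bears: origin terminal 312.73 + freight 3364.47 + insurance 567.19 + delivery 1149.35 + duty 6720.77 = 12114.51
Landed cost = invoice 187768.02 + 12114.51 = 199882.53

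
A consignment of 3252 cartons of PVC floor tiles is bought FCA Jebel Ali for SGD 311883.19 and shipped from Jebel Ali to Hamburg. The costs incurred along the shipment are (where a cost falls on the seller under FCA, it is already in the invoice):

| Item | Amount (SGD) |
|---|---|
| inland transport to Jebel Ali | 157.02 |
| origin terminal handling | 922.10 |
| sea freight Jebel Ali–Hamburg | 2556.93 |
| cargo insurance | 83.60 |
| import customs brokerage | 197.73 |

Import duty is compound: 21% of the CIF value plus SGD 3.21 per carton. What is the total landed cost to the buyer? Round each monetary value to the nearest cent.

FCA: the seller delivers export-cleared goods to the carrier; the buyer bears costs from that point.
Already in the invoice (seller's account under FCA): inland to port — exclude.
CIF value = FCA price + origin terminal + freight + insurance = 311883.19 + 922.10 + 2556.93 + 83.60 = 315445.82
Ad valorem component: 315445.82 × 21% = 66243.62
Specific component: 3252 × 3.21 = 10438.92
Import duty = 66243.62 + 10438.92 = 76682.54
Buyer bears: origin terminal 922.10 + freight 2556.93 + insurance 83.60 + brokerage 197.73 + duty 76682.54 = 80442.90
Landed cost = invoice 311883.19 + 80442.90 = 392326.09

Total landed cost: SGD 392326.09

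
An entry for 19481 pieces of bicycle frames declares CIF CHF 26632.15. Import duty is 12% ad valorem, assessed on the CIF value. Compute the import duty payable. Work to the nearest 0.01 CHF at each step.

Import duty = 26632.15 × 12% = 3195.86

Import duty: CHF 3195.86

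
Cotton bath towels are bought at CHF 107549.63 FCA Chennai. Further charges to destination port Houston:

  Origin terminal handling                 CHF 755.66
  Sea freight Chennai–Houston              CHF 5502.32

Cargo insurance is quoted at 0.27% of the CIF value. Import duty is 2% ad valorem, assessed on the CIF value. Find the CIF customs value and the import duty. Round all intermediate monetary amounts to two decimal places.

CIF value: CHF 114115.72; import duty: CHF 2282.31

Let C be the CIF value. C = FCA price + pre-shipment costs + freight + 0.27% × C
C − 0.27% × C = 107549.63 + 755.66 + 5502.32
0.9973 × C = 113807.61
C = 113807.61 / 0.9973 = 114115.72
Insurance premium = 0.27% × 114115.72 = 308.11
Import duty = 114115.72 × 2% = 2282.31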